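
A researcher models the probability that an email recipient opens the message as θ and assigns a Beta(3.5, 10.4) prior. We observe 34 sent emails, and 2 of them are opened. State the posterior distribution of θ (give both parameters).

The binomial likelihood is conjugate to the Beta prior: with 2 successes and 32 failures, the posterior is Beta(3.5+2, 10.4+32) = Beta(5.5, 42.4).

Posterior: Beta(5.5, 42.4)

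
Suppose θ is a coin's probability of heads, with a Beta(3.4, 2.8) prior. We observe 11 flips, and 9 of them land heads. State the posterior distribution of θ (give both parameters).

Observing 9 successes and 2 failures updates Beta(3.4, 2.8) by adding the success and failure counts to the two shape parameters: α = 3.4+9 = 12.4, β = 2.8+2 = 4.8.

Posterior: Beta(12.4, 4.8)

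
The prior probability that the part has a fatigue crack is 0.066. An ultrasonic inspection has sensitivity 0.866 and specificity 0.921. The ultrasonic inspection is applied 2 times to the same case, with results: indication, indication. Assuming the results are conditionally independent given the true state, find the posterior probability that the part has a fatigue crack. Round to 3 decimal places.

Let H be the event that the part has a fatigue crack; start with P(H) = 0.066. P('indication'|H) = 0.866, P('indication'|¬H) = 0.079.
Update on result 1 ('indication'): P(H) ← 0.866·0.0660 / (0.866·0.0660 + 0.079·0.9340) = 0.057156/0.13094 = 0.4365.
Update on result 2 ('indication'): P(H) ← 0.866·0.4365 / (0.866·0.4365 + 0.079·0.5635) = 0.37801/0.42252 = 0.8946.

Posterior P(H) ≈ 0.895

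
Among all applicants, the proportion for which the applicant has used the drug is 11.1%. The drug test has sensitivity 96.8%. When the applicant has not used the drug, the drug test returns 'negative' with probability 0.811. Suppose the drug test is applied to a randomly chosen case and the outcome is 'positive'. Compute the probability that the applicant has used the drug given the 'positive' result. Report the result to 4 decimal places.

P(H | E) ≈ 0.3901

Let H be the event that the applicant has used the drug. P(H) = 0.111, so P(¬H) = 0.889. With E the 'positive' result, P(E|H) = 0.968 and P(E|¬H) = 0.189.
P(E) = 0.968·0.111 + 0.189·0.889 = 0.10745 + 0.16802 = 0.27547.
By Bayes' theorem, P(H|E) = 0.10745 / 0.27547 = 0.3901.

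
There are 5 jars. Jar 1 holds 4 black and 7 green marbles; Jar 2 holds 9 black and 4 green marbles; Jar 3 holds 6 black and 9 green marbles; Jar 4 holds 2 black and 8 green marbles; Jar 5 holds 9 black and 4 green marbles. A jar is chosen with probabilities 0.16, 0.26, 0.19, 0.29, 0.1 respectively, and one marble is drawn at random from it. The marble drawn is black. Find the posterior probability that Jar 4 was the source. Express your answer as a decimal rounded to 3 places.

Posterior probability ≈ 0.131

P(black|Jar 1) = 0.3636; P(black|Jar 2) = 0.6923; P(black|Jar 3) = 0.4; P(black|Jar 4) = 0.2; P(black|Jar 5) = 0.6923.
Prior × likelihood for each source: 0.16·0.3636=0.05818, 0.26·0.6923=0.1800, 0.19·0.4=0.07600, 0.29·0.2=0.05800, 0.1·0.6923=0.06923. Summing gives P(black) = 0.44141.
P(Jar 4 | black) = 0.05800 / 0.44141 = 0.131.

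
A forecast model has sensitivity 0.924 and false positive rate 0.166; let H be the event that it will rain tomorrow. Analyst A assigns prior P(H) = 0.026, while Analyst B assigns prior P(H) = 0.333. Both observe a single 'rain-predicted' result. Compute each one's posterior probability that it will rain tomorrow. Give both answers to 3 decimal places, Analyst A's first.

P('+'|H) = 0.924, P('+'|¬H) = 0.166.
Analyst A: numerator 0.924·0.026 = 0.024024; evidence = 0.024024+0.166·0.974 = 0.18571; posterior = 0.129.
Analyst B: numerator 0.924·0.333 = 0.30769; evidence = 0.30769+0.166·0.667 = 0.41841; posterior = 0.735.

Analyst A: 0.129; Analyst B: 0.735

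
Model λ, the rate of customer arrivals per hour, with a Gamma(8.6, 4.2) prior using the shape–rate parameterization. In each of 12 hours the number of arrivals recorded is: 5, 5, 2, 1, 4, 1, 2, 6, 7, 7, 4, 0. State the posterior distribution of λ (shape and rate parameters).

Posterior: Gamma(shape=52.6, rate=16.2)

Total count ∑xᵢ = 44 over n = 12 hours.
Gamma is conjugate to the Poisson likelihood: posterior is Gamma(shape = 8.6+44 = 52.6, rate = 4.2+12 = 16.2).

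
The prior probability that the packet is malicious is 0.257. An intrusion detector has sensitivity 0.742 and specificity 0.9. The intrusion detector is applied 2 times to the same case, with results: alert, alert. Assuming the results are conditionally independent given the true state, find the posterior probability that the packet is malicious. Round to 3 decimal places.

Posterior P(H) ≈ 0.950

Let H be the event that the packet is malicious; start with P(H) = 0.257. P('alert'|H) = 0.742, P('alert'|¬H) = 0.1.
Update on result 1 ('alert'): P(H) ← 0.742·0.2570 / (0.742·0.2570 + 0.1·0.7430) = 0.19069/0.26499 = 0.7196.
Update on result 2 ('alert'): P(H) ← 0.742·0.7196 / (0.742·0.7196 + 0.1·0.2804) = 0.53396/0.56199 = 0.9501.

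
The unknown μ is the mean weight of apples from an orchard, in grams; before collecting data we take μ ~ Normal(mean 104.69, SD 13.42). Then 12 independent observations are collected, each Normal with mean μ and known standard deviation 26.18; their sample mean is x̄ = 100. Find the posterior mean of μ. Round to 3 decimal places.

Posterior mean ≈ 101.129

Prior precision 1/τ₀² = 1/13.42² = 0.00555258; data precision n/σ² = 12/26.18² = 0.0175082.
Posterior precision = 0.00555258 + 0.0175082 = 0.0230608.
Posterior mean = (0.00555258·104.69 + 0.0175082·100) / 0.0230608 = 101.129.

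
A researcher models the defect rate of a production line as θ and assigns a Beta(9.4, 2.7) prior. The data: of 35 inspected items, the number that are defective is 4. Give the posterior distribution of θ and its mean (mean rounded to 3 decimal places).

The binomial likelihood is conjugate to the Beta prior: with 4 successes and 31 failures, the posterior is Beta(9.4+4, 2.7+31) = Beta(13.4, 33.7).
Posterior mean = α/(α+β) = 13.4/47.1 = 0.285.

Posterior: Beta(13.4, 33.7); mean ≈ 0.285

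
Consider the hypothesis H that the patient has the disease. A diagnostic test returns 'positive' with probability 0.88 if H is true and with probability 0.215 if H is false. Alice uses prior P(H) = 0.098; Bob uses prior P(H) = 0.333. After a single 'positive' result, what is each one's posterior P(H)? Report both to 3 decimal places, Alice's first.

Alice: 0.308; Bob: 0.671

P('+'|H) = 0.88, P('+'|¬H) = 0.215.
Alice: numerator 0.88·0.098 = 0.086240; evidence = 0.086240+0.215·0.902 = 0.28017; posterior = 0.308.
Bob: numerator 0.88·0.333 = 0.29304; evidence = 0.29304+0.215·0.667 = 0.43645; posterior = 0.671.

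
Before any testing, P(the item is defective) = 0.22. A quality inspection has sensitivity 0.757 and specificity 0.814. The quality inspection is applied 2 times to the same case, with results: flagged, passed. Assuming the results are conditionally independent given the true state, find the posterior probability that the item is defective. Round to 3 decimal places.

With H the event that the item is defective, the joint likelihood of the observed sequence is P(data|H) = 0.757·0.243 = 0.18395 and P(data|¬H) = 0.186·0.814 = 0.15140.
Bayes: P(H|data) = 0.22·0.18395 / (0.22·0.18395 + 0.78·0.15140) = 0.040469/0.15856 = 0.2552.

Posterior P(H) ≈ 0.255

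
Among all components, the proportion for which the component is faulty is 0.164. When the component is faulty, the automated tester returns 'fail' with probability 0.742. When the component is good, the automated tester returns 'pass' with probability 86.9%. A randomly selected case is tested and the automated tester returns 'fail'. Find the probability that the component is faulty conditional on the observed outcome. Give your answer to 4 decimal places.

Write H for 'the component is faulty'. Prior odds H:¬H = 0.164/0.836 = 0.19617. For the 'fail' outcome, the likelihood ratio is 0.742/0.131 = 5.6641.
Posterior odds = 0.19617 × 5.6641 = 1.1111, so P(H|E) = 1.1111/(1+1.1111) = 0.5263.

P(H | E) ≈ 0.5263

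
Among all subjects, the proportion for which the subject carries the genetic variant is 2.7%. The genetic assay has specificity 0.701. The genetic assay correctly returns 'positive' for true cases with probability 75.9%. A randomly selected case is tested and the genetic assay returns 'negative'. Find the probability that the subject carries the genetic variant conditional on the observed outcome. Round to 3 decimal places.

P(H | E) ≈ 0.009

Write H for 'the subject carries the genetic variant'. Prior odds H:¬H = 0.027/0.973 = 0.027749. For the 'negative' outcome, the likelihood ratio is 0.241/0.701 = 0.34379.
Posterior odds = 0.027749 × 0.34379 = 0.0095400, so P(H|E) = 0.0095400/(1+0.0095400) = 0.009.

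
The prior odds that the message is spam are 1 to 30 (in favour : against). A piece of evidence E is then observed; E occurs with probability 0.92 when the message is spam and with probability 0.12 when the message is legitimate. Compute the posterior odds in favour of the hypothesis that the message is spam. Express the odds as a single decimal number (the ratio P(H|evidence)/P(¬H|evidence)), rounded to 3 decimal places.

Posterior odds ≈ 0.256

Prior odds = 1/30 = 0.033333.
Likelihood ratio for E = 0.92/0.12 = 7.6667.
Posterior odds = prior odds × LR = 0.25556.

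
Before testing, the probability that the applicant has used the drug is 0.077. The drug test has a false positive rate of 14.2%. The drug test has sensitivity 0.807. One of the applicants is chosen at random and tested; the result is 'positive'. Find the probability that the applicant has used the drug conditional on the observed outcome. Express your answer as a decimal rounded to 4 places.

P(H | E) ≈ 0.3216

Let H be the event that the applicant has used the drug. P(H) = 0.077, so P(¬H) = 0.923. With E the 'positive' result, P(E|H) = 0.807 and P(E|¬H) = 0.142.
P(E) = 0.807·0.077 + 0.142·0.923 = 0.062139 + 0.13107 = 0.19320.
By Bayes' theorem, P(H|E) = 0.062139 / 0.19320 = 0.3216.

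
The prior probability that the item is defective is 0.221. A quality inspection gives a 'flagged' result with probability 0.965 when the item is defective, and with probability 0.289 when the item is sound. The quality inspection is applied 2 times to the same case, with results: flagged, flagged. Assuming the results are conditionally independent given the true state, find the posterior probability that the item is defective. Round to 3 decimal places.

With H the event that the item is defective, the joint likelihood of the observed sequence is P(data|H) = 0.965·0.965 = 0.93122 and P(data|¬H) = 0.289·0.289 = 0.083521.
Bayes: P(H|data) = 0.221·0.93122 / (0.221·0.93122 + 0.779·0.083521) = 0.20580/0.27086 = 0.7598.

Posterior P(H) ≈ 0.760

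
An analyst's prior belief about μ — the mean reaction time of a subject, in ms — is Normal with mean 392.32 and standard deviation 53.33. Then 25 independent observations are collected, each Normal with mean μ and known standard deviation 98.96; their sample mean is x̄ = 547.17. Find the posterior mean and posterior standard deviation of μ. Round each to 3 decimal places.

Posterior mean ≈ 528.424; posterior SD ≈ 18.555

With known σ, the Normal prior is conjugate. Weight on the data is w = (n/σ²)/(n/σ² + 1/τ₀²) = 0.00255282/(0.00255282+0.00035161) = 0.87894.
Posterior mean = w·x̄ + (1−w)·μ₀ = 0.87894·547.17 + 0.12106·392.32 = 528.424. Posterior variance = 1/(0.00255282+0.00035161) = 344.302, so SD = 18.555.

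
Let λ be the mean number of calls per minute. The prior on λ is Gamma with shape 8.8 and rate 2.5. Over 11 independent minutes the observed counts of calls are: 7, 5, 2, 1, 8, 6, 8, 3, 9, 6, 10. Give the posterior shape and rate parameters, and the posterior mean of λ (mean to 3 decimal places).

The Poisson likelihood adds the total count to the shape and the number of exposure periods to the rate. Here ∑xᵢ = 65 and n = 11, so shape 8.8→73.8 and rate 2.5→13.5.
Posterior mean = shape/rate = 73.8/13.5 = 5.467.

Posterior: Gamma(shape=73.8, rate=13.5); mean ≈ 5.467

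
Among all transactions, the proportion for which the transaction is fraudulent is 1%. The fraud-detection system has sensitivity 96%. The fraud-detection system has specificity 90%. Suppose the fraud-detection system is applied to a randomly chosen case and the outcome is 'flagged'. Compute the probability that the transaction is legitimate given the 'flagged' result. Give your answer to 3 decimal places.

P(¬H | E) ≈ 0.912

Let H be the event that the transaction is fraudulent. P(H) = 0.01, so P(¬H) = 0.99. With E the 'flagged' result, P(E|H) = 0.96 and P(E|¬H) = 0.1.
P(E) = 0.96·0.01 + 0.1·0.99 = 0.0096000 + 0.099000 = 0.10860.
By Bayes' theorem, P(H|E) = 0.0096000 / 0.10860 = 0.088. Hence P(¬H|E) = 1 − 0.088 = 0.912.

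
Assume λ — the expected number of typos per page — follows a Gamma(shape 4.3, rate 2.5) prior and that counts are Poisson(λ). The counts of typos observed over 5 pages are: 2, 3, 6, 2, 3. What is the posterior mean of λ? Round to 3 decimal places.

Posterior mean ≈ 2.707

The Poisson likelihood adds the total count to the shape and the number of exposure periods to the rate. Here ∑xᵢ = 16 and n = 5, so shape 4.3→20.3 and rate 2.5→7.5.
E[λ | data] = 20.3/7.5 = 2.707.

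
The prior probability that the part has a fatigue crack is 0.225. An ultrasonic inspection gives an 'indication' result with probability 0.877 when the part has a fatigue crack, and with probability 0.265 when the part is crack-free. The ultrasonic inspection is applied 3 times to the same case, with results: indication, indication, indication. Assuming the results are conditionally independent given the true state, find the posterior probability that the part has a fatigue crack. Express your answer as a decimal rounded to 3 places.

Let H be the event that the part has a fatigue crack; start with P(H) = 0.225. P('indication'|H) = 0.877, P('indication'|¬H) = 0.265.
Update on result 1 ('indication'): P(H) ← 0.877·0.2250 / (0.877·0.2250 + 0.265·0.7750) = 0.19733/0.40270 = 0.4900.
Update on result 2 ('indication'): P(H) ← 0.877·0.4900 / (0.877·0.4900 + 0.265·0.5100) = 0.42973/0.56488 = 0.7607.
Update on result 3 ('indication'): P(H) ← 0.877·0.7607 / (0.877·0.7607 + 0.265·0.2393) = 0.66718/0.73058 = 0.9132.

Posterior P(H) ≈ 0.913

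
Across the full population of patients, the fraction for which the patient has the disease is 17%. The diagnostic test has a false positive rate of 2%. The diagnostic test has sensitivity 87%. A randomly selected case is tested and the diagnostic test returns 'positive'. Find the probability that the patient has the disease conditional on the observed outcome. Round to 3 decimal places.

P(H | E) ≈ 0.899

Write H for 'the patient has the disease'. Prior odds H:¬H = 0.17/0.83 = 0.20482. For the 'positive' outcome, the likelihood ratio is 0.87/0.02 = 43.500.
Posterior odds = 0.20482 × 43.500 = 8.9096, so P(H|E) = 8.9096/(1+8.9096) = 0.899.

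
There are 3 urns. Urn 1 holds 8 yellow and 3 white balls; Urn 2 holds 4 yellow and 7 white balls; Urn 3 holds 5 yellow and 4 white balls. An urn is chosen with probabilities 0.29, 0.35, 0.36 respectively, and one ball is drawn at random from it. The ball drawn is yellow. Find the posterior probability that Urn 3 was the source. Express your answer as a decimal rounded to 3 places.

Posterior probability ≈ 0.372

P(yellow|Urn 1) = 0.7273; P(yellow|Urn 2) = 0.3636; P(yellow|Urn 3) = 0.5556.
Prior × likelihood for each source: 0.29·0.7273=0.2109, 0.35·0.3636=0.1273, 0.36·0.5556=0.2000. Summing gives P(yellow) = 0.53818.
P(Urn 3 | yellow) = 0.2000 / 0.53818 = 0.372.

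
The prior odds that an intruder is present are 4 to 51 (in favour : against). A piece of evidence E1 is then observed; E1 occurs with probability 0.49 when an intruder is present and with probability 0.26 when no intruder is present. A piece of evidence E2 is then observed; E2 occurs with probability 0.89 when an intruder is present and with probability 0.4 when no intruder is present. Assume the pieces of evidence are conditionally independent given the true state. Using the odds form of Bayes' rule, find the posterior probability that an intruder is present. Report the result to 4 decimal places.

Prior odds = 4/51 = 0.078431.
Likelihood ratio for E1 = 0.49/0.26 = 1.8846.
Likelihood ratio for E2 = 0.89/0.4 = 2.2250.
Posterior odds = prior odds × LR₁ × LR₂ = 0.32888.
Posterior probability = odds/(1+odds) = 0.32888/1.3289 = 0.2475.

Posterior probability ≈ 0.2475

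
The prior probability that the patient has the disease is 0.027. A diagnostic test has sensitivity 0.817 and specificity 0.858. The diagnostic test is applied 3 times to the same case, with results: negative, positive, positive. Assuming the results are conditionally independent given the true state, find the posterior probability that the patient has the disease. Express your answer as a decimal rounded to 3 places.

Posterior P(H) ≈ 0.164

With H the event that the patient has the disease, the joint likelihood of the observed sequence is P(data|H) = 0.183·0.817·0.817 = 0.12215 and P(data|¬H) = 0.858·0.142·0.142 = 0.017301.
Bayes: P(H|data) = 0.027·0.12215 / (0.027·0.12215 + 0.973·0.017301) = 0.0032981/0.020132 = 0.1638.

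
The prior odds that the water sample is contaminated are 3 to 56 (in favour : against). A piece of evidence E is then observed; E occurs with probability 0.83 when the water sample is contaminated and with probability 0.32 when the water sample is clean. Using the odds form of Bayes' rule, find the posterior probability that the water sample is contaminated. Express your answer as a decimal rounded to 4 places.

Prior odds = 3/56 = 0.053571. In log-odds, ln(0.053571) = -2.9267.
Add log likelihood ratio: ln(2.5938) = 0.95310.
Posterior log-odds = -1.9736, so posterior odds = exp(-1.9736) = 0.13895. Converting, P(H|E) = 0.13895/1.1390 = 0.1220.

Posterior probability ≈ 0.1220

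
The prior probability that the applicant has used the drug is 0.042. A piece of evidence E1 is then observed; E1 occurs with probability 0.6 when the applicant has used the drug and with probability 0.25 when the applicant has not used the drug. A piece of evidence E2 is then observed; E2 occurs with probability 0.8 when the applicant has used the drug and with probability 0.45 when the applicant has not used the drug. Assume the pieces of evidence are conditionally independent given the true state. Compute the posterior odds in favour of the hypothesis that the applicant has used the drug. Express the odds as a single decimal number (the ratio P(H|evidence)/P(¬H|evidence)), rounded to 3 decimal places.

Posterior odds ≈ 0.187

Prior odds = 0.042/(1−0.042) = 0.043841.
Likelihood ratio for E1 = 0.6/0.25 = 2.4000.
Likelihood ratio for E2 = 0.8/0.45 = 1.7778.
Posterior odds = prior odds × LR₁ × LR₂ = 0.18706.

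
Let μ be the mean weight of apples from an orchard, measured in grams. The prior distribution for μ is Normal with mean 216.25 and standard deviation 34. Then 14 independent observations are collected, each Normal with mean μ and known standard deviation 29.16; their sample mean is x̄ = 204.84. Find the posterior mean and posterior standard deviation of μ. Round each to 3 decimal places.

Posterior mean ≈ 205.410; posterior SD ≈ 7.596

Prior precision 1/τ₀² = 1/34² = 0.00086505; data precision n/σ² = 14/29.16² = 0.0164647.
Posterior precision = 0.00086505 + 0.0164647 = 0.0173297, giving posterior SD = 1/√0.0173297 = 7.596.
Posterior mean = (0.00086505·216.25 + 0.0164647·204.84) / 0.0173297 = 205.410.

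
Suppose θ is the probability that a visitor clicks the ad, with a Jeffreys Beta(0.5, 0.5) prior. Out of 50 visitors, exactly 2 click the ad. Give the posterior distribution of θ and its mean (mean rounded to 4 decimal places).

Observing 2 successes and 48 failures updates Beta(0.5, 0.5) by adding the success and failure counts to the two shape parameters: α = 0.5+2 = 2.5, β = 0.5+48 = 48.5.
E[θ | data] = 2.5/(2.5+48.5) = 0.0490.

Posterior: Beta(2.5, 48.5); mean ≈ 0.0490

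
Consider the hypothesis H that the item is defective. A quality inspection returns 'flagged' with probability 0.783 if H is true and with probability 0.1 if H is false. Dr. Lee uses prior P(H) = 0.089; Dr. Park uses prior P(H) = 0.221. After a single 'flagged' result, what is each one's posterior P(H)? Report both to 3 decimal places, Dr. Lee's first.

P('+'|H) = 0.783, P('+'|¬H) = 0.1.
Dr. Lee: numerator 0.783·0.089 = 0.069687; evidence = 0.069687+0.1·0.911 = 0.16079; posterior = 0.433.
Dr. Park: numerator 0.783·0.221 = 0.17304; evidence = 0.17304+0.1·0.779 = 0.25094; posterior = 0.690.

Dr. Lee: 0.433; Dr. Park: 0.690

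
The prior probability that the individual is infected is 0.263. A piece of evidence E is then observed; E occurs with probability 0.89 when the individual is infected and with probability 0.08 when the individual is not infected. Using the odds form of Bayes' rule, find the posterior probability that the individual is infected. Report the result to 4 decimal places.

Posterior probability ≈ 0.7988

Prior odds = 0.263/(1−0.263) = 0.35685. In log-odds, ln(0.35685) = -1.0304.
Add log likelihood ratio: ln(11.125) = 2.4092.
Posterior log-odds = 1.3788, so posterior odds = exp(1.3788) = 3.9700. Converting, P(H|E) = 3.9700/4.9700 = 0.7988.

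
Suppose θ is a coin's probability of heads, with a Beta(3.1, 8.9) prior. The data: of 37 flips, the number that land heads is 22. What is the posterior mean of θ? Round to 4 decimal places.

The binomial likelihood is conjugate to the Beta prior: with 22 successes and 15 failures, the posterior is Beta(3.1+22, 8.9+15) = Beta(25.1, 23.9).
Posterior mean = α/(α+β) = 25.1/49 = 0.5122.

Posterior mean ≈ 0.5122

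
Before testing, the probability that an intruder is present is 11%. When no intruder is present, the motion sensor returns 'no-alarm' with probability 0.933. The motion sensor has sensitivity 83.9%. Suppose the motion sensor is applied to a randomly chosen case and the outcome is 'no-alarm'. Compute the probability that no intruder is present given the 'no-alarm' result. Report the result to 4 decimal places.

Let H be the event that an intruder is present. P(H) = 0.11, so P(¬H) = 0.89. With E the 'no-alarm' result, P(E|H) = 0.161 and P(E|¬H) = 0.933.
P(E) = 0.161·0.11 + 0.933·0.89 = 0.017710 + 0.83037 = 0.84808.
By Bayes' theorem, P(H|E) = 0.017710 / 0.84808 = 0.0209. Hence P(¬H|E) = 1 − 0.0209 = 0.9791.

P(¬H | E) ≈ 0.9791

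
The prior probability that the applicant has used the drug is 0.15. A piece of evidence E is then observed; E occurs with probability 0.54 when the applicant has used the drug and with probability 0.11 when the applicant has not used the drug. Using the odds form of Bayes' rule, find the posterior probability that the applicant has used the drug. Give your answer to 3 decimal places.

Prior odds = 0.15/(1−0.15) = 0.17647.
Likelihood ratio for E = 0.54/0.11 = 4.9091.
Posterior odds = prior odds × LR = 0.86631.
Posterior probability = odds/(1+odds) = 0.86631/1.8663 = 0.464.

Posterior probability ≈ 0.464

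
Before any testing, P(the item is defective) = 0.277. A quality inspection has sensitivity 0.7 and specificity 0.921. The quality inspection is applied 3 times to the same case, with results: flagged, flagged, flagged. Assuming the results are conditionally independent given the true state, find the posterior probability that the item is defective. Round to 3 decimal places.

With H the event that the item is defective, the joint likelihood of the observed sequence is P(data|H) = 0.7·0.7·0.7 = 0.34300 and P(data|¬H) = 0.079·0.079·0.079 = 0.00049304.
Bayes: P(H|data) = 0.277·0.34300 / (0.277·0.34300 + 0.723·0.00049304) = 0.095011/0.095367 = 0.9963.

Posterior P(H) ≈ 0.996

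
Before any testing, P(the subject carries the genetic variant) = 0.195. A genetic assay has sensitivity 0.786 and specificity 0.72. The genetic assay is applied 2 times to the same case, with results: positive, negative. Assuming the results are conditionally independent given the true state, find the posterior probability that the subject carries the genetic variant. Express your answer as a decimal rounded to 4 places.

Posterior P(H) ≈ 0.1681

With H the event that the subject carries the genetic variant, the joint likelihood of the observed sequence is P(data|H) = 0.786·0.214 = 0.16820 and P(data|¬H) = 0.28·0.72 = 0.20160.
Bayes: P(H|data) = 0.195·0.16820 / (0.195·0.16820 + 0.805·0.20160) = 0.032800/0.19509 = 0.1681.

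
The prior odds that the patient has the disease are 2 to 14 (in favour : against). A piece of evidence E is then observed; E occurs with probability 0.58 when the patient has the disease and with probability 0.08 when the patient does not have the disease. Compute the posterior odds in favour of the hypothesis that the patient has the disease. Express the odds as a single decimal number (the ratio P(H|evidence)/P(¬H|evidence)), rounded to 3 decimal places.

Prior odds = 2/14 = 0.14286. In log-odds, ln(0.14286) = -1.9459.
Add log likelihood ratio: ln(7.2500) = 1.9810.
Posterior log-odds = 0.035091, so posterior odds = exp(0.035091) = 1.0357.

Posterior odds ≈ 1.036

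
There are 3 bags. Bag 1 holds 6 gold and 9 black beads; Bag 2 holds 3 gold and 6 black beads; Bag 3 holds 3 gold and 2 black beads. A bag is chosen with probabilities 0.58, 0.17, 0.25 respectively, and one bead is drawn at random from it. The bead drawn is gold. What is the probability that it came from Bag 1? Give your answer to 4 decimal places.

Posterior probability ≈ 0.5289

P(gold|Bag 1) = 0.4; P(gold|Bag 2) = 0.3333; P(gold|Bag 3) = 0.6.
Prior × likelihood for each source: 0.58·0.4=0.2320, 0.17·0.3333=0.05667, 0.25·0.6=0.1500. Summing gives P(gold) = 0.43867.
P(Bag 1 | gold) = 0.2320 / 0.43867 = 0.5289.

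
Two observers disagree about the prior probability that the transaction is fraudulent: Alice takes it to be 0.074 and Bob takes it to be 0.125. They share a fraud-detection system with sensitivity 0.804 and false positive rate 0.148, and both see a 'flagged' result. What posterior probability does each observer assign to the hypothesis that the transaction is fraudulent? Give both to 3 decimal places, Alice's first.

Alice: 0.303; Bob: 0.437

P('+'|H) = 0.804, P('+'|¬H) = 0.148.
Alice: numerator 0.804·0.074 = 0.059496; evidence = 0.059496+0.148·0.926 = 0.19654; posterior = 0.303.
Bob: numerator 0.804·0.125 = 0.10050; evidence = 0.10050+0.148·0.875 = 0.23000; posterior = 0.437.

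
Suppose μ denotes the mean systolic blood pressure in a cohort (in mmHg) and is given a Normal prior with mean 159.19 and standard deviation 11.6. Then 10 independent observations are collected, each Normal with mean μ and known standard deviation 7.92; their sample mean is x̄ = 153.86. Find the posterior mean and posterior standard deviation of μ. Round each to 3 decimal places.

With known σ, the Normal prior is conjugate. Weight on the data is w = (n/σ²)/(n/σ² + 1/τ₀²) = 0.159423/(0.159423+0.00743163) = 0.95546.
Posterior mean = w·x̄ + (1−w)·μ₀ = 0.95546·153.86 + 0.044540·159.19 = 154.097. Posterior variance = 1/(0.159423+0.00743163) = 5.99326, so SD = 2.448.

Posterior mean ≈ 154.097; posterior SD ≈ 2.448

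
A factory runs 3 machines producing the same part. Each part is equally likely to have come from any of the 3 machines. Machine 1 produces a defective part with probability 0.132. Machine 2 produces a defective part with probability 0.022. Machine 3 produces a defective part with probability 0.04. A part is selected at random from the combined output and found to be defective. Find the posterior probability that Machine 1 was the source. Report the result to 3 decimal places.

Tabulate prior·likelihood by source: [1] prior 0.333333, lik 0.132, product 0.04400; [2] prior 0.333333, lik 0.022, product 0.007333; [3] prior 0.333333, lik 0.04, product 0.01333.
Normalizing constant = 0.064667; the posterior for Machine 1 is its product over the sum, 0.04400/0.064667 = 0.680.

Posterior probability ≈ 0.680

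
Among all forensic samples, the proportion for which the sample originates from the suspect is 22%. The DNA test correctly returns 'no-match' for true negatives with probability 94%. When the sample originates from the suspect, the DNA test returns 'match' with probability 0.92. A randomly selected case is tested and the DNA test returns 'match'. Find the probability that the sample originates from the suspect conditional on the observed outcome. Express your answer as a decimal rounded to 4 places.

P(H | E) ≈ 0.8122

Write H for 'the sample originates from the suspect'. Prior odds H:¬H = 0.22/0.78 = 0.28205. For the 'match' outcome, the likelihood ratio is 0.92/0.06 = 15.333.
Posterior odds = 0.28205 × 15.333 = 4.3248, so P(H|E) = 4.3248/(1+4.3248) = 0.8122.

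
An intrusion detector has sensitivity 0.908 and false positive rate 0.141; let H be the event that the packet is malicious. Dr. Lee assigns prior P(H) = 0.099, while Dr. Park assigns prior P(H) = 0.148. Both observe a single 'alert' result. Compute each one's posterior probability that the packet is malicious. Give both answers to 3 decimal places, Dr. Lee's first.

The likelihood ratio for an 'alert' result is 0.908/0.141 = 6.4397.
Dr. Lee: prior odds 0.099/0.901 = 0.10988; posterior odds 0.70758; posterior probability 0.414.
Dr. Park: prior odds 0.148/0.852 = 0.17371; posterior odds 1.1186; posterior probability 0.528.

Dr. Lee: 0.414; Dr. Park: 0.528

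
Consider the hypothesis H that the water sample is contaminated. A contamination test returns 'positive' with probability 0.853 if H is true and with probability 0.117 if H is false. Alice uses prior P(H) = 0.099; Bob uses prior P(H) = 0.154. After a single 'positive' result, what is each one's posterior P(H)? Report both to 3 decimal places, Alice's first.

Alice: 0.445; Bob: 0.570

The likelihood ratio for a 'positive' result is 0.853/0.117 = 7.2906.
Alice: prior odds 0.099/0.901 = 0.10988; posterior odds 0.80108; posterior probability 0.445.
Bob: prior odds 0.154/0.846 = 0.18203; posterior odds 1.3271; posterior probability 0.570.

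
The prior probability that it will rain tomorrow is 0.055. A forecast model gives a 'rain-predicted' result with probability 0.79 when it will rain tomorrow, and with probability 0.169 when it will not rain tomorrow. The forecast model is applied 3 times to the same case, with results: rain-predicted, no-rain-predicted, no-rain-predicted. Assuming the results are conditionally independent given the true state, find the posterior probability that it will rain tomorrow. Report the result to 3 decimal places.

Let H be the event that it will rain tomorrow; start with P(H) = 0.055. P('rain-predicted'|H) = 0.79, P('rain-predicted'|¬H) = 0.169.
Update on result 1 ('rain-predicted'): P(H) ← 0.79·0.0550 / (0.79·0.0550 + 0.169·0.9450) = 0.043450/0.20316 = 0.2139.
Update on result 2 ('no-rain-predicted'): P(H) ← 0.21·0.2139 / (0.21·0.2139 + 0.831·0.7861) = 0.044914/0.69818 = 0.0643.
Update on result 3 ('no-rain-predicted'): P(H) ← 0.21·0.0643 / (0.21·0.0643 + 0.831·0.9357) = 0.013509/0.79105 = 0.0171.

Posterior P(H) ≈ 0.017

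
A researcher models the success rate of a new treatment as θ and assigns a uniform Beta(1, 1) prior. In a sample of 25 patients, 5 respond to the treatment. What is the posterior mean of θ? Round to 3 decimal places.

Posterior mean ≈ 0.222

The binomial likelihood is conjugate to the Beta prior: with 5 successes and 20 failures, the posterior is Beta(1+5, 1+20) = Beta(6, 21).
E[θ | data] = 6/(6+21) = 0.222.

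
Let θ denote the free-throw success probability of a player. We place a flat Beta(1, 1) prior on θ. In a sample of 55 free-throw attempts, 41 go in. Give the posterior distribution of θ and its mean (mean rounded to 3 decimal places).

The binomial likelihood is conjugate to the Beta prior: with 41 successes and 14 failures, the posterior is Beta(1+41, 1+14) = Beta(42, 15).
Posterior mean = α/(α+β) = 42/57 = 0.737.

Posterior: Beta(42, 15); mean ≈ 0.737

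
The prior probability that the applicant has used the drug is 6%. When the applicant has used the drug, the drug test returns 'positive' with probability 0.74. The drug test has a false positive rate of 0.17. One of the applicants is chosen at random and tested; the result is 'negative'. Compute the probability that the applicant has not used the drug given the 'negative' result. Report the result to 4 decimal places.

P(¬H | E) ≈ 0.9804

Write H for 'the applicant has used the drug'. Prior odds H:¬H = 0.06/0.94 = 0.063830. For the 'negative' outcome, the likelihood ratio is 0.26/0.83 = 0.31325.
Posterior odds = 0.063830 × 0.31325 = 0.019995, so P(H|E) = 0.019995/(1+0.019995) = 0.0196. Then P(¬H|E) = 1 − 0.0196 = 0.9804.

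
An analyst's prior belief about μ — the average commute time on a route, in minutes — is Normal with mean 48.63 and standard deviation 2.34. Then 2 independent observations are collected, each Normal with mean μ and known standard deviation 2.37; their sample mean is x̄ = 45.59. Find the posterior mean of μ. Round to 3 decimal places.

Prior precision 1/τ₀² = 1/2.34² = 0.182628; data precision n/σ² = 2/2.37² = 0.356068.
Posterior precision = 0.182628 + 0.356068 = 0.538697.
Posterior mean = (0.182628·48.63 + 0.356068·45.59) / 0.538697 = 46.621.

Posterior mean ≈ 46.621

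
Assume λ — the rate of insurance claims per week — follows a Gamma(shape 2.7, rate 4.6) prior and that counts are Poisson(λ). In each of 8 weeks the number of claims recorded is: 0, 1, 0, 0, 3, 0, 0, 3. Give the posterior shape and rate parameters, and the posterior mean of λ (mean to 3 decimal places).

Total count ∑xᵢ = 7 over n = 8 weeks.
Gamma is conjugate to the Poisson likelihood: posterior is Gamma(shape = 2.7+7 = 9.7, rate = 4.6+8 = 12.6).
E[λ | data] = 9.7/12.6 = 0.770.

Posterior: Gamma(shape=9.7, rate=12.6); mean ≈ 0.770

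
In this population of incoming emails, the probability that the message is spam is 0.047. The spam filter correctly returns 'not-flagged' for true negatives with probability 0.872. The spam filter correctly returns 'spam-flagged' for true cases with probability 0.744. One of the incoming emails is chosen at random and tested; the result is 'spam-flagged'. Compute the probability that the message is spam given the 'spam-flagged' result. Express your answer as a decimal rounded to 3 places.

Let H be the event that the message is spam. P(H) = 0.047, so P(¬H) = 0.953. With E the 'spam-flagged' result, P(E|H) = 0.744 and P(E|¬H) = 0.128.
P(E) = 0.744·0.047 + 0.128·0.953 = 0.034968 + 0.12198 = 0.15695.
By Bayes' theorem, P(H|E) = 0.034968 / 0.15695 = 0.223.

P(H | E) ≈ 0.223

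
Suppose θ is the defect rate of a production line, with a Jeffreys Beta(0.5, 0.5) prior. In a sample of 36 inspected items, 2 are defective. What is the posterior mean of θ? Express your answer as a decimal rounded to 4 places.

Observing 2 successes and 34 failures updates Beta(0.5, 0.5) by adding the success and failure counts to the two shape parameters: α = 0.5+2 = 2.5, β = 0.5+34 = 34.5.
E[θ | data] = 2.5/(2.5+34.5) = 0.0676.

Posterior mean ≈ 0.0676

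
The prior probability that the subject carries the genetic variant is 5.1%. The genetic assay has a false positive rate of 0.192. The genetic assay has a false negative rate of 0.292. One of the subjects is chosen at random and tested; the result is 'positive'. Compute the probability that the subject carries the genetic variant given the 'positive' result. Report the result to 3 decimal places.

Write H for 'the subject carries the genetic variant'. Prior odds H:¬H = 0.051/0.949 = 0.053741. For the 'positive' outcome, the likelihood ratio is 0.708/0.192 = 3.6875.
Posterior odds = 0.053741 × 3.6875 = 0.19817, so P(H|E) = 0.19817/(1+0.19817) = 0.165.

P(H | E) ≈ 0.165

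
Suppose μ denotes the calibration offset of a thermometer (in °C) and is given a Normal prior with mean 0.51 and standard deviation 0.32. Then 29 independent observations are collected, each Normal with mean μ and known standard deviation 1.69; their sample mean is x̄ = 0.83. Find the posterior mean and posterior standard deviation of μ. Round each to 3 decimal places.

Posterior mean ≈ 0.673; posterior SD ≈ 0.224

With known σ, the Normal prior is conjugate. Weight on the data is w = (n/σ²)/(n/σ² + 1/τ₀²) = 10.1537/(10.1537+9.76562) = 0.50974.
Posterior mean = w·x̄ + (1−w)·μ₀ = 0.50974·0.83 + 0.49026·0.51 = 0.673. Posterior variance = 1/(10.1537+9.76562) = 0.0502025, so SD = 0.224.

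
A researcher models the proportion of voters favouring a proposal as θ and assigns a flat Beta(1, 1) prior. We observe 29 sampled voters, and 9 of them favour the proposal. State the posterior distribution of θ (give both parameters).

Posterior: Beta(10, 21)

The binomial likelihood is conjugate to the Beta prior: with 9 successes and 20 failures, the posterior is Beta(1+9, 1+20) = Beta(10, 21).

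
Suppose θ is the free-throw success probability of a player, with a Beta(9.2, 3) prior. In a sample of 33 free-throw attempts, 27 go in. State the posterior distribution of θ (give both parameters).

Posterior: Beta(36.2, 9)

The binomial likelihood is conjugate to the Beta prior: with 27 successes and 6 failures, the posterior is Beta(9.2+27, 3+6) = Beta(36.2, 9).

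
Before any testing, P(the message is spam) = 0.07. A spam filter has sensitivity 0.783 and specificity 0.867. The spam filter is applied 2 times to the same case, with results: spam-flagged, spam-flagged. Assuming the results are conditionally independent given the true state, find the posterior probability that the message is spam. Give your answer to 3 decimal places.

With H the event that the message is spam, the joint likelihood of the observed sequence is P(data|H) = 0.783·0.783 = 0.61309 and P(data|¬H) = 0.133·0.133 = 0.017689.
Bayes: P(H|data) = 0.07·0.61309 / (0.07·0.61309 + 0.93·0.017689) = 0.042916/0.059367 = 0.7229.

Posterior P(H) ≈ 0.723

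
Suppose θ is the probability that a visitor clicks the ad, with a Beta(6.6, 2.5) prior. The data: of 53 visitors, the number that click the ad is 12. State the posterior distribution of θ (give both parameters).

Posterior: Beta(18.6, 43.5)

Observing 12 successes and 41 failures updates Beta(6.6, 2.5) by adding the success and failure counts to the two shape parameters: α = 6.6+12 = 18.6, β = 2.5+41 = 43.5.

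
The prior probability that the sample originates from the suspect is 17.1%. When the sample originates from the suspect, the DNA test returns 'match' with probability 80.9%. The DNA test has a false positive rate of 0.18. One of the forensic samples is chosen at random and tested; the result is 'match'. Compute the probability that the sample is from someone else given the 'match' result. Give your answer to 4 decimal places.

Let H be the event that the sample originates from the suspect. P(H) = 0.171, so P(¬H) = 0.829. With E the 'match' result, P(E|H) = 0.809 and P(E|¬H) = 0.18.
P(E) = 0.809·0.171 + 0.18·0.829 = 0.13834 + 0.14922 = 0.28756.
By Bayes' theorem, P(H|E) = 0.13834 / 0.28756 = 0.4811. Hence P(¬H|E) = 1 − 0.4811 = 0.5189.

P(¬H | E) ≈ 0.5189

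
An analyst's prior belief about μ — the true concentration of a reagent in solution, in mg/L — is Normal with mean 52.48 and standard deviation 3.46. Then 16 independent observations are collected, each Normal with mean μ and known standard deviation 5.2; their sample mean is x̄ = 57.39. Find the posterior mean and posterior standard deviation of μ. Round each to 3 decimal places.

Posterior mean ≈ 56.783; posterior SD ≈ 1.217

With known σ, the Normal prior is conjugate. Weight on the data is w = (n/σ²)/(n/σ² + 1/τ₀²) = 0.591716/(0.591716+0.0835310) = 0.87630.
Posterior mean = w·x̄ + (1−w)·μ₀ = 0.87630·57.39 + 0.12370·52.48 = 56.783. Posterior variance = 1/(0.591716+0.0835310) = 1.48094, so SD = 1.217.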